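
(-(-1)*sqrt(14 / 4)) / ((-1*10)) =-sqrt(14) / 20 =-0.19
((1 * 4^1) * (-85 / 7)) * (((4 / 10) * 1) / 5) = -136 / 35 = -3.89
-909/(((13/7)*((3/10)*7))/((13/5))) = -606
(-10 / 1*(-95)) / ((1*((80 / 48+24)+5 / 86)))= 245100 / 6637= 36.93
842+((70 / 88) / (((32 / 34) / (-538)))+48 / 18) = 411803 / 1056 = 389.96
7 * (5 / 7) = 5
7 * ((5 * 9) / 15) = 21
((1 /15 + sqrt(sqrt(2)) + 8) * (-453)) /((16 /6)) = -54813 /40 - 1359 * 2^(1 /4) /8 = -1572.34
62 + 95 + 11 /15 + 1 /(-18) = 14191 /90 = 157.68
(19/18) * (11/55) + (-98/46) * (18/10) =-7501/2070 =-3.62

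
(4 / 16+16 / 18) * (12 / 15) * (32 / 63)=1312 / 2835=0.46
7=7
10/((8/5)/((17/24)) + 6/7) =2975/927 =3.21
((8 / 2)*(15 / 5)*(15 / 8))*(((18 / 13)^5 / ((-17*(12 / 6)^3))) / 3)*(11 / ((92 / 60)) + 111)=-4814855460 / 145175563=-33.17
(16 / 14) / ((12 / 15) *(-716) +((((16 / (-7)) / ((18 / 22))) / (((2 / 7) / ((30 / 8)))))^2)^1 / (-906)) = -81540 / 40973723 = -0.00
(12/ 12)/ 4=1/ 4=0.25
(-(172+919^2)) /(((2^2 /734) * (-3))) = 310017011 /6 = 51669501.83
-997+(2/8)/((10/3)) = -39877/40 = -996.92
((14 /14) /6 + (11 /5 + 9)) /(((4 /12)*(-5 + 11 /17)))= -5797 /740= -7.83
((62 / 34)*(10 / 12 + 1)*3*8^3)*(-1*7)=-611072 / 17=-35945.41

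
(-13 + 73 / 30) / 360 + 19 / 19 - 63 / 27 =-14717 / 10800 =-1.36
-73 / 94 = -0.78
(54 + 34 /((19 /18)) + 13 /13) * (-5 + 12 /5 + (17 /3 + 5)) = 200497 /285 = 703.50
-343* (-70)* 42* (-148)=-149246160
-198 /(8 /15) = -1485 /4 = -371.25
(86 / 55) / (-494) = -43 / 13585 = -0.00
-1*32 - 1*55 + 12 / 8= -171 / 2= -85.50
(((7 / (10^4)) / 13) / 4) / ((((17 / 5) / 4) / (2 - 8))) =-21 / 221000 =-0.00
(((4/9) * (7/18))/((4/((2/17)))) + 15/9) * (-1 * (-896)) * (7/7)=2062592/1377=1497.89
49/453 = 0.11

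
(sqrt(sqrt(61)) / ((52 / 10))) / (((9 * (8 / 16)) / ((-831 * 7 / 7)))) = -1385 * 61^(1 / 4) / 39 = -99.25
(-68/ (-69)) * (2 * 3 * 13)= 1768/ 23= 76.87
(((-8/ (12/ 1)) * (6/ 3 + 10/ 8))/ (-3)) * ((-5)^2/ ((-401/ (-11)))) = 0.50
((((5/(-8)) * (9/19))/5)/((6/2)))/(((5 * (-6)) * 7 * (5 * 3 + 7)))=1/234080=0.00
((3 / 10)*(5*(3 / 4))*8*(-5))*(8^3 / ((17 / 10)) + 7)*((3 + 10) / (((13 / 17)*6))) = -78585 / 2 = -39292.50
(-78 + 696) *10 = 6180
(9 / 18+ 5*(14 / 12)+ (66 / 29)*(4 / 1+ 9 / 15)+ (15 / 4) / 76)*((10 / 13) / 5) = 2228461 / 859560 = 2.59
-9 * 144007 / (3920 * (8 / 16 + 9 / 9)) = -432021 / 1960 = -220.42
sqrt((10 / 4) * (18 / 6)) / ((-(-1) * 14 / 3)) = 3 * sqrt(30) / 28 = 0.59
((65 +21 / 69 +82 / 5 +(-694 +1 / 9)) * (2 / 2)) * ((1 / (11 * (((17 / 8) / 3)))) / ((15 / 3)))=-460808 / 29325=-15.71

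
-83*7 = -581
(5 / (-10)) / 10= -1 / 20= -0.05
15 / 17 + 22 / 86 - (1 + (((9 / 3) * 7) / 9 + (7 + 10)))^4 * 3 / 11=-10121062667 / 217107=-46617.86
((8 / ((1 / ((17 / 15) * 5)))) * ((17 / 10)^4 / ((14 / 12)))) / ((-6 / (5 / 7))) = -1419857 / 36750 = -38.64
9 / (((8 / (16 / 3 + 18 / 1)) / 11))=1155 / 4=288.75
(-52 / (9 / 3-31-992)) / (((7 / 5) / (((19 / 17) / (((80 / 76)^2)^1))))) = 89167 / 2427600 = 0.04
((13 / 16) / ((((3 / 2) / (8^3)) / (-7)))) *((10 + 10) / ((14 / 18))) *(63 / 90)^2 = -122304 / 5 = -24460.80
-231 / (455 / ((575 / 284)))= -3795 / 3692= -1.03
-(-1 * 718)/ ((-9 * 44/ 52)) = -9334/ 99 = -94.28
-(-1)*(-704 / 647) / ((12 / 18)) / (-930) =176 / 100285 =0.00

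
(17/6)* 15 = 85/2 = 42.50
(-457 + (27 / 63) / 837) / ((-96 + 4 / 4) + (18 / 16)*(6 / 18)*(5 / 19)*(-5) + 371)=-135663040 / 81785781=-1.66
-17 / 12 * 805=-13685 / 12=-1140.42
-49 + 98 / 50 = -1176 / 25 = -47.04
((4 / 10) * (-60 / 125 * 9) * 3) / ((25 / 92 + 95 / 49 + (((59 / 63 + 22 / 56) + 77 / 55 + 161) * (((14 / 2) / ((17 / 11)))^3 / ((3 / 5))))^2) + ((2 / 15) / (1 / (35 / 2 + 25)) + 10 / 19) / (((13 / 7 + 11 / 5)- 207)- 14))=-9887482031666454520704 / 1226371906609737025628965610375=-0.00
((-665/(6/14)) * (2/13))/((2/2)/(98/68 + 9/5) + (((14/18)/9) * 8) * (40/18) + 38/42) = -8725806810/100507121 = -86.82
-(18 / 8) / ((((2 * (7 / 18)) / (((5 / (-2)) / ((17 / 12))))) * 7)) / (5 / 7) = 243 / 238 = 1.02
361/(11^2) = 361/121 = 2.98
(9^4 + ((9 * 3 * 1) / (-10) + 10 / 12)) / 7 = 98387 / 105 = 937.02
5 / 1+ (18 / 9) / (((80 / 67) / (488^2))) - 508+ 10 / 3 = 5975873 / 15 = 398391.53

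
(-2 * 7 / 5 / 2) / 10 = -7 / 50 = -0.14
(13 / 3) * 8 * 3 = 104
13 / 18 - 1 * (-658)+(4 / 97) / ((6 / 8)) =1150225 / 1746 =658.78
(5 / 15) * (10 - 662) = -652 / 3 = -217.33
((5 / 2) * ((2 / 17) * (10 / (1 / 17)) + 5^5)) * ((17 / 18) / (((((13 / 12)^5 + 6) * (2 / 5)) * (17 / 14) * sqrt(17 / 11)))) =44755200 * sqrt(187) / 372857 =1641.43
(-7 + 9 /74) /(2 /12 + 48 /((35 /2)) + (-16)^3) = 0.00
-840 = -840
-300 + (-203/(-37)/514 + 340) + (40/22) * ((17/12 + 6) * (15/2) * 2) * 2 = 93000253/209198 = 444.56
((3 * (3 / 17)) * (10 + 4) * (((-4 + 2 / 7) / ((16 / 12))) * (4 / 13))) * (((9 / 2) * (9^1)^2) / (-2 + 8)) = -6561 / 17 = -385.94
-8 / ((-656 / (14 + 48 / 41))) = 311 / 1681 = 0.19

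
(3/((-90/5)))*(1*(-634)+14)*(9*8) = 7440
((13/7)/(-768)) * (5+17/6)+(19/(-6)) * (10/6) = -170851/32256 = -5.30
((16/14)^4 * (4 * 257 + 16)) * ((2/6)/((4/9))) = 3207168/2401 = 1335.76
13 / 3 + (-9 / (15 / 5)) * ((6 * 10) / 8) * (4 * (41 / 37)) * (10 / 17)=-102523 / 1887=-54.33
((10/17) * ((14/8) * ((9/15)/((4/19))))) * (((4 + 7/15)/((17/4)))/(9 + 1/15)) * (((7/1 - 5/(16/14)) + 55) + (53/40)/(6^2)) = 19.61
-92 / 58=-46 / 29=-1.59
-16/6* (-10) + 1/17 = 1363/51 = 26.73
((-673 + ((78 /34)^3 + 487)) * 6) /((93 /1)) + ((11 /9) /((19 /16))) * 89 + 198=278.38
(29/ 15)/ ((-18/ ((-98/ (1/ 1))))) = 1421/ 135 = 10.53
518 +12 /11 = 5710 /11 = 519.09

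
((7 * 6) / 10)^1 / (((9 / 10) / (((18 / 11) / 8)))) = 21 / 22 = 0.95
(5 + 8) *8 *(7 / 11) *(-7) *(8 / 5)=-40768 / 55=-741.24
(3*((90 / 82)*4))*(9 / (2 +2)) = 1215 / 41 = 29.63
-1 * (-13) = 13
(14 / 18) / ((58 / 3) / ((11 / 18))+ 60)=11 / 1296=0.01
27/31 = 0.87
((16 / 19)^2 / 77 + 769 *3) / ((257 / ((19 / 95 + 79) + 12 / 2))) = 5463700062 / 7143829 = 764.81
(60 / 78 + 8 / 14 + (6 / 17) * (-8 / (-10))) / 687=12554 / 5313945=0.00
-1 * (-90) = 90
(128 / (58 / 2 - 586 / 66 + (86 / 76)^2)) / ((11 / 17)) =9426432 / 1019833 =9.24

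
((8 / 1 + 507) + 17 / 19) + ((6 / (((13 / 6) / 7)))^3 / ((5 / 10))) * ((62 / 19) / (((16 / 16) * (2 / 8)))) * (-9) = -71415892718 / 41743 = -1710847.15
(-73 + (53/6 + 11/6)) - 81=-430/3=-143.33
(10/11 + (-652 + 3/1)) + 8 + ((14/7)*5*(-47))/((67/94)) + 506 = -584805/737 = -793.49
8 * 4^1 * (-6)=-192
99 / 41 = 2.41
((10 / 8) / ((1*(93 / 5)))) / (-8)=-25 / 2976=-0.01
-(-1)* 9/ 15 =0.60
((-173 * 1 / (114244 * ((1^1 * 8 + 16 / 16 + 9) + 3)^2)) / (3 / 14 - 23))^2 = 29929 / 1317859995231335556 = 0.00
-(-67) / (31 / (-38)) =-2546 / 31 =-82.13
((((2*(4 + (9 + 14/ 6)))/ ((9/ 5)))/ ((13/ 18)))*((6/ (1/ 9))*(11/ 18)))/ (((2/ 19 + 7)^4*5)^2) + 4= 28684284173583157484/ 7171062449712890625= 4.00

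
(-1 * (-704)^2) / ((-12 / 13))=1610752 / 3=536917.33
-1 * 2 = -2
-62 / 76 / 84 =-31 / 3192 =-0.01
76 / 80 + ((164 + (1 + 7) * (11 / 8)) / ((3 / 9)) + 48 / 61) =642619 / 1220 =526.74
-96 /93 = -1.03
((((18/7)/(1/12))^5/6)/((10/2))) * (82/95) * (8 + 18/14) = 83536198926336/11176655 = 7474168.16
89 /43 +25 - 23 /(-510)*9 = 200847 /7310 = 27.48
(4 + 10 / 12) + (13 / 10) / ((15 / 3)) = 382 / 75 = 5.09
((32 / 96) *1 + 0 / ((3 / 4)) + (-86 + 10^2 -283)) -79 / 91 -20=-79043 / 273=-289.53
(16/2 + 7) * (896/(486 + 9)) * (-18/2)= -2688/11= -244.36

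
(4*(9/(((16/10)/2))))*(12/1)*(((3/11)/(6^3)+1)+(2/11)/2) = 12975/22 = 589.77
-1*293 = -293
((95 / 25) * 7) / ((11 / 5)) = 133 / 11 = 12.09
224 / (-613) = -224 / 613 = -0.37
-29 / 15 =-1.93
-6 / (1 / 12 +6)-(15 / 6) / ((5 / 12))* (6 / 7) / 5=-5148 / 2555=-2.01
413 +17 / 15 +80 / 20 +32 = 6752 / 15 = 450.13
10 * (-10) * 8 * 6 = -4800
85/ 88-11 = -10.03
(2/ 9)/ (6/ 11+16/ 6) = 11/ 159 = 0.07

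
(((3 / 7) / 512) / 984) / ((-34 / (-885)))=885 / 39968768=0.00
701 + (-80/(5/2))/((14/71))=3771/7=538.71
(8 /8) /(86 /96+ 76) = 48 /3691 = 0.01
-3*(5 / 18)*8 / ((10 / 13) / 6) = -52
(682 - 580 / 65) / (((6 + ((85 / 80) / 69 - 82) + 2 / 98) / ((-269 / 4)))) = 595.87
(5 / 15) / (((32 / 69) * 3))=23 / 96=0.24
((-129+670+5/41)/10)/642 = 11093/131610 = 0.08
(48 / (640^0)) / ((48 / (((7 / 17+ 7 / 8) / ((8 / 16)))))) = 175 / 68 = 2.57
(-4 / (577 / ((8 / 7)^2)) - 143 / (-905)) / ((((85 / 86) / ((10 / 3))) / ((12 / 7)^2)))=31466579904 / 21314025145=1.48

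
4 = 4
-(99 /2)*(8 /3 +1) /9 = -121 /6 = -20.17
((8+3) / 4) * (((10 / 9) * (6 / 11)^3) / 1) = 60 / 121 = 0.50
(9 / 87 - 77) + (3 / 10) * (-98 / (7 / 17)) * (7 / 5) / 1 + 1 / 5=-128076 / 725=-176.66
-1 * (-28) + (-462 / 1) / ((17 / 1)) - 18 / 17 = -4 / 17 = -0.24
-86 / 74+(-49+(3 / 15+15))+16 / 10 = -6172 / 185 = -33.36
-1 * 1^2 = -1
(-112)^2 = 12544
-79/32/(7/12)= -237/56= -4.23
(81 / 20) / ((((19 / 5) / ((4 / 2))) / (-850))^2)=292612500 / 361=810560.94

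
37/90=0.41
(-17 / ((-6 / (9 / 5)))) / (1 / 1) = 51 / 10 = 5.10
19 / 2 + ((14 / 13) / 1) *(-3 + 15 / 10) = 205 / 26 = 7.88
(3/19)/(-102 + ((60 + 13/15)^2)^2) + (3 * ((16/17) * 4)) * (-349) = -884626895614750797/224430772825553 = -3941.65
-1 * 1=-1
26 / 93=0.28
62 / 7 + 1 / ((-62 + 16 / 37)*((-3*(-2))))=8.85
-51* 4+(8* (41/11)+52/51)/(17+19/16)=-33026404/163251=-202.30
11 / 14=0.79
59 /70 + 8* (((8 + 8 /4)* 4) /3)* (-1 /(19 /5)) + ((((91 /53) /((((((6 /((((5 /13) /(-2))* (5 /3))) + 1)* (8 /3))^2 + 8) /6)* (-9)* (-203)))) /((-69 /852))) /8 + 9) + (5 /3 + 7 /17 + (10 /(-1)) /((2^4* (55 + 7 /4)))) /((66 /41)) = -1918071147496165931527 /113207178621648074040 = -16.94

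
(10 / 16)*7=35 / 8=4.38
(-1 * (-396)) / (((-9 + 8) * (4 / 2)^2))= -99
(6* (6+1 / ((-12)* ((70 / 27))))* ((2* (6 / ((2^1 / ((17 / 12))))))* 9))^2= 588272126121 / 78400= 7503471.00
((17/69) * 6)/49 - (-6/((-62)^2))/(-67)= 4374935/145128298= 0.03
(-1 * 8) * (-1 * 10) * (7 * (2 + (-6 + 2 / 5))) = -2016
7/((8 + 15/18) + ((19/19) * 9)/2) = 21/40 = 0.52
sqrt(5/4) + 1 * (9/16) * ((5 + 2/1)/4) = 63/64 + sqrt(5)/2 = 2.10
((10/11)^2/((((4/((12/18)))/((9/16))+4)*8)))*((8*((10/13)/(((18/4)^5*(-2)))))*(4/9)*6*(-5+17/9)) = 896000/9195523623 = 0.00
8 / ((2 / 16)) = 64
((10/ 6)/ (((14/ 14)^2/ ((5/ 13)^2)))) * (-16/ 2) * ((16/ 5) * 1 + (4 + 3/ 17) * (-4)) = 229600/ 8619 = 26.64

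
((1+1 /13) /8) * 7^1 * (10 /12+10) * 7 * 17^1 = 29155 /24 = 1214.79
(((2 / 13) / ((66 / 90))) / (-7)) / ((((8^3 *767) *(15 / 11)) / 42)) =-0.00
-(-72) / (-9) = -8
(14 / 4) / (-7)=-1 / 2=-0.50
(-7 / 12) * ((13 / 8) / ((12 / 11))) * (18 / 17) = -1001 / 1088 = -0.92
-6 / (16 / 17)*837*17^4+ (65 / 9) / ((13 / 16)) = -32087347703 / 72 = -445657606.99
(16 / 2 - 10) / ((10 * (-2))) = 1 / 10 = 0.10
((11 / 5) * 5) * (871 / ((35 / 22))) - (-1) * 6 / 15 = 210796 / 35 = 6022.74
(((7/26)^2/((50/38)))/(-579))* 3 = -931/3261700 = -0.00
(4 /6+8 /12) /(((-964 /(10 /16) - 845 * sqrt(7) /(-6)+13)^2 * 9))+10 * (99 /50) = 51693720000 * sqrt(7) /3921206095472195401+1164598214815466632097 /58818091432082931015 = 19.80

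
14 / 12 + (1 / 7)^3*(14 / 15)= 573 / 490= 1.17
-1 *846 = -846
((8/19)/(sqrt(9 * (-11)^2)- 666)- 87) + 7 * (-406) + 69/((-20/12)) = -178625044/60135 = -2970.40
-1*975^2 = -950625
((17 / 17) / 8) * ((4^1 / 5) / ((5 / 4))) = 2 / 25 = 0.08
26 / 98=13 / 49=0.27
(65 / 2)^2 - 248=3233 / 4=808.25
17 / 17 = 1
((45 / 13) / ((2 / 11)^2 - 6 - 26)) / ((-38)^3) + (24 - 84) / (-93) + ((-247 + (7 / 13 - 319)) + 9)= -47541583065829 / 85534693088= -555.82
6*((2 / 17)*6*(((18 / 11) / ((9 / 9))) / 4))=324 / 187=1.73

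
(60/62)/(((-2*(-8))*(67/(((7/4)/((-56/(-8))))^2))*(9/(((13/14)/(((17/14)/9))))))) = 195/4519552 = 0.00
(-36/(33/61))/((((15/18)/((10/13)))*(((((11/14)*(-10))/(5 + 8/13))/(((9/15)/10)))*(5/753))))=5069900808/12780625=396.69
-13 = -13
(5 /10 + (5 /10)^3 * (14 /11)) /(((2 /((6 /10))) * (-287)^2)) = 87 /36242360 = 0.00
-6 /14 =-0.43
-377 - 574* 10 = -6117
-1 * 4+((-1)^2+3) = 0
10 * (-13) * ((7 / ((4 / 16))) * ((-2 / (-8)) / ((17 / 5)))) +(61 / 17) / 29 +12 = -125973 / 493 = -255.52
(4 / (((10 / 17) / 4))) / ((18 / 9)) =68 / 5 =13.60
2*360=720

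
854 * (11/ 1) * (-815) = -7656110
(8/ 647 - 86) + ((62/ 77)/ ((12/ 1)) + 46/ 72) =-152951269/ 1793484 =-85.28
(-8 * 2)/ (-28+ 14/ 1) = 8/ 7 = 1.14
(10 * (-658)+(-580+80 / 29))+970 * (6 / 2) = -123170 / 29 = -4247.24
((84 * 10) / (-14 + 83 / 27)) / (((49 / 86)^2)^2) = -35446128768 / 48589037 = -729.51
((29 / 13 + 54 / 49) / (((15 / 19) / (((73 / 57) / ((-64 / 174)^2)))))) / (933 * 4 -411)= 130337339 / 10831242240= 0.01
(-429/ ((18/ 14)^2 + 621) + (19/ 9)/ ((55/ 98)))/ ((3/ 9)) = 68747/ 7458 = 9.22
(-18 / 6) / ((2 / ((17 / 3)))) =-17 / 2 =-8.50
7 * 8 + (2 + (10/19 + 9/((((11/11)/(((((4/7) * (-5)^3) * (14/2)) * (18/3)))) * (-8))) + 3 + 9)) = 65465/19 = 3445.53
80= 80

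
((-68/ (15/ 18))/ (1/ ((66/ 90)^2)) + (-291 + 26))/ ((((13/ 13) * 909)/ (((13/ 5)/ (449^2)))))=-1505803/ 343603704375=-0.00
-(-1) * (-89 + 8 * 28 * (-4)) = -985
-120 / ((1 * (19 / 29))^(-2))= -43320 / 841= -51.51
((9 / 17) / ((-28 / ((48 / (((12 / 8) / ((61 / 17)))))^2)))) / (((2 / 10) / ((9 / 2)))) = -192896640 / 34391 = -5608.93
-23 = -23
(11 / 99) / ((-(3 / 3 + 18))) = -1 / 171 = -0.01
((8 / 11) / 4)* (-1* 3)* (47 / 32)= -141 / 176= -0.80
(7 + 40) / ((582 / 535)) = 25145 / 582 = 43.20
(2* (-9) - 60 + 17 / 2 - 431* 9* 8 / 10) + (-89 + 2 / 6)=-97841 / 30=-3261.37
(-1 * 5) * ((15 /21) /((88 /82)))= -1025 /308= -3.33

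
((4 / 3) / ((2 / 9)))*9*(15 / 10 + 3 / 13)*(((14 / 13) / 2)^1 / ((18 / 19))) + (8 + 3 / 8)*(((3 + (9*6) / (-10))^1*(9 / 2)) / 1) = -126171 / 3380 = -37.33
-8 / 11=-0.73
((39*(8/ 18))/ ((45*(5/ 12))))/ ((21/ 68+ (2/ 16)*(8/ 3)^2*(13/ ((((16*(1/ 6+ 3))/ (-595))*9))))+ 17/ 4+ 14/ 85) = -403104/ 4515055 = -0.09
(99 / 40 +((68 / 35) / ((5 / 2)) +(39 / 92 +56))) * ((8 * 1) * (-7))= -1921569 / 575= -3341.86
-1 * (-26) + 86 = 112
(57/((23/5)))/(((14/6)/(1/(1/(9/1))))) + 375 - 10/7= 67840/161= 421.37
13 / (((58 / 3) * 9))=13 / 174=0.07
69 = 69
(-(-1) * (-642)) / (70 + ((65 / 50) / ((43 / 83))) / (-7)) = -1932420 / 209621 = -9.22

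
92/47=1.96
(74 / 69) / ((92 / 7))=259 / 3174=0.08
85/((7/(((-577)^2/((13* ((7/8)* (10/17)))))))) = 604185.12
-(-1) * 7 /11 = 7 /11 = 0.64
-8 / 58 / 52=-1 / 377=-0.00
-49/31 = -1.58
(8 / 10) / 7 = 4 / 35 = 0.11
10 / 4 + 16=37 / 2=18.50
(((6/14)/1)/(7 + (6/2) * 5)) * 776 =1164/77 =15.12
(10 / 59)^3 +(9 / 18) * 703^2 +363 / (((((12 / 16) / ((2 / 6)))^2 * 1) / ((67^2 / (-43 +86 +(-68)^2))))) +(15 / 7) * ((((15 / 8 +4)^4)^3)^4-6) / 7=2501917496939284125858581000000000000.00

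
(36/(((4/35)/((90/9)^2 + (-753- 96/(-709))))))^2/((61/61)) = 21259831430475225/502681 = 42292888393.39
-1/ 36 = -0.03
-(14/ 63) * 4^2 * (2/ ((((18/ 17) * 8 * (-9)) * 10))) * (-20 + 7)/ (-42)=221/ 76545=0.00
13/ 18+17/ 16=257/ 144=1.78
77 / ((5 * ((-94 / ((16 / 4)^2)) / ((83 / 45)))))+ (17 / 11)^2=-3130313 / 1279575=-2.45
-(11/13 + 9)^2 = -16384/169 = -96.95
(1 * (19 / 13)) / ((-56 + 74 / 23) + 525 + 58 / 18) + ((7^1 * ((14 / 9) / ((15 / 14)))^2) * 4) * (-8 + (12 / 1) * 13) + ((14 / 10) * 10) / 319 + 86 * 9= 70730316249514483 / 7438190245200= 9509.08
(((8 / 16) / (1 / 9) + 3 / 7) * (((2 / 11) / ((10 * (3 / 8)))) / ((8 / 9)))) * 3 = 621 / 770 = 0.81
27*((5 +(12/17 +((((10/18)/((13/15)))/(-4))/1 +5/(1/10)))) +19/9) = 1376151/884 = 1556.73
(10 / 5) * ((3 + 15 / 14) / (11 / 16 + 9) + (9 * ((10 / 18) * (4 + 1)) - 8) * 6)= 222252 / 1085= 204.84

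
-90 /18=-5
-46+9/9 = -45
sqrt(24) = 2*sqrt(6) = 4.90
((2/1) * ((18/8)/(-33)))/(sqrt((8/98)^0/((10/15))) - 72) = sqrt(6)/76010+72/38005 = 0.00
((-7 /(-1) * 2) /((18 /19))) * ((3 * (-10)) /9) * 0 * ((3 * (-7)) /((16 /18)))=0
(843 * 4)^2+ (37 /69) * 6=261518906 /23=11370387.22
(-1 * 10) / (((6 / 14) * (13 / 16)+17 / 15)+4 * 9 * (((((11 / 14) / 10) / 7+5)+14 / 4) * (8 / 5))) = -588000 / 28913611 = -0.02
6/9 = 2/3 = 0.67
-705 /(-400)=141 /80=1.76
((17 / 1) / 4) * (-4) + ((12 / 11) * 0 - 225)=-242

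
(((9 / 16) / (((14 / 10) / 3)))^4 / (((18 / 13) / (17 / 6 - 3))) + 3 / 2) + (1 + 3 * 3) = 7078264681 / 629407744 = 11.25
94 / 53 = 1.77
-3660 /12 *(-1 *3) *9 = 8235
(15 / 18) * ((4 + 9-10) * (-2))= -5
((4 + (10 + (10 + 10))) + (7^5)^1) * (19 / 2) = 319979 / 2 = 159989.50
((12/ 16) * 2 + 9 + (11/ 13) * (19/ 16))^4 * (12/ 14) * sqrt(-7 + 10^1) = 26009.46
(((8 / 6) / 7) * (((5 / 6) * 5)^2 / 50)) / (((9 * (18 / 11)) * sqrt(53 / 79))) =275 * sqrt(4187) / 3245508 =0.01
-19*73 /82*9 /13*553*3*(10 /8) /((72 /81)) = -931918365 /34112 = -27319.37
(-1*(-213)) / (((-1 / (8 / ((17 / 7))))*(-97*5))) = 1.45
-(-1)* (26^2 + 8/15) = 10148/15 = 676.53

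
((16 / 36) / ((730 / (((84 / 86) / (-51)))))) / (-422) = 14 / 506681685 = 0.00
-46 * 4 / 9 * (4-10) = 368 / 3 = 122.67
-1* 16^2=-256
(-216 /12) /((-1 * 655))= 18 /655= 0.03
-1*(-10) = 10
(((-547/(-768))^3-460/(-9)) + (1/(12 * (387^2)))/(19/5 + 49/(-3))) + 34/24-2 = 6009859756851079/118097222565888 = 50.89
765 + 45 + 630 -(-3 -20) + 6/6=1464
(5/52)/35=1/364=0.00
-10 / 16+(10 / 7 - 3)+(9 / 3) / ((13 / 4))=-927 / 728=-1.27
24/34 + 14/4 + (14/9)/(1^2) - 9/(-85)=8977/1530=5.87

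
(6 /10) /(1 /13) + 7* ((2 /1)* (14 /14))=109 /5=21.80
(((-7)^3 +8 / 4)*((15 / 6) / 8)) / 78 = -1705 / 1248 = -1.37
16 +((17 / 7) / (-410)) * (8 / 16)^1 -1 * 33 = -97597 / 5740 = -17.00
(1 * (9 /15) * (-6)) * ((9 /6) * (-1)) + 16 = 107 /5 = 21.40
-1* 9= -9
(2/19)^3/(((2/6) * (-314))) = -12/1076863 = -0.00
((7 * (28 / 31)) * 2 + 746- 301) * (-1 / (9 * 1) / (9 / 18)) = -9458 / 93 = -101.70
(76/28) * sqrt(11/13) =19 * sqrt(143)/91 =2.50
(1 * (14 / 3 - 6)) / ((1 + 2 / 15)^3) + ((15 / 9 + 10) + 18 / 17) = 174061 / 14739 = 11.81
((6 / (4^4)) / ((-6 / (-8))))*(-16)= -1 / 2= -0.50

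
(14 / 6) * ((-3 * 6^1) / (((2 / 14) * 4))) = -147 / 2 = -73.50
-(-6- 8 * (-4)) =-26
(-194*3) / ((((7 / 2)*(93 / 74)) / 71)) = -2038552 / 217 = -9394.25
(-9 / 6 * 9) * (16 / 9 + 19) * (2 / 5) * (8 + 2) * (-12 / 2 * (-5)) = -33660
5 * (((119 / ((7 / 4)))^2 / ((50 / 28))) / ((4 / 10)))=32368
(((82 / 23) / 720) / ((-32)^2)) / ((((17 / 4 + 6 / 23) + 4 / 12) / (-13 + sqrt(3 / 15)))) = -533 / 41072640 + 41 *sqrt(5) / 205363200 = -0.00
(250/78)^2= 15625/1521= 10.27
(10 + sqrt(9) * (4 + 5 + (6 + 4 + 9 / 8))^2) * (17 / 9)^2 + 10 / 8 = 22664947 / 5184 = 4372.10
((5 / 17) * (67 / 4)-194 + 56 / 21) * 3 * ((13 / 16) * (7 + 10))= -494351 / 64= -7724.23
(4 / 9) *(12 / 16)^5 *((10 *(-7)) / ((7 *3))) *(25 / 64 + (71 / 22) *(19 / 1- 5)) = -1443735 / 90112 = -16.02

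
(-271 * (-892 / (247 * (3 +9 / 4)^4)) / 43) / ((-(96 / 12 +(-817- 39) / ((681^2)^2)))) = -10269695260489792 / 2742306674340789647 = -0.00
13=13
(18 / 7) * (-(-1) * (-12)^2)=2592 / 7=370.29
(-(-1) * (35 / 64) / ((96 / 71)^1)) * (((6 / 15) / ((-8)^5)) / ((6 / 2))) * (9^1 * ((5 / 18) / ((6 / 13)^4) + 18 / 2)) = -175320229 / 782757789696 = -0.00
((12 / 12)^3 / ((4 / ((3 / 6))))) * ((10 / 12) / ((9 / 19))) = 95 / 432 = 0.22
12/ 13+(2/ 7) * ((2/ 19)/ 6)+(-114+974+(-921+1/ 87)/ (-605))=78488086384/ 91005915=862.45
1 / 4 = 0.25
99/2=49.50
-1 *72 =-72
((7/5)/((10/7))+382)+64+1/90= 446.99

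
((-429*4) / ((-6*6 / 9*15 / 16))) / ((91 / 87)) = 15312 / 35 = 437.49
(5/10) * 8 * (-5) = -20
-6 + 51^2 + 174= 2769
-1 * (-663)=663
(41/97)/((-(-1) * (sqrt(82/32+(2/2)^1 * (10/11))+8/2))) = 28864/213885 - 164 * sqrt(6721)/213885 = 0.07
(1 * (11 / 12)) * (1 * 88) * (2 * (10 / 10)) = 484 / 3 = 161.33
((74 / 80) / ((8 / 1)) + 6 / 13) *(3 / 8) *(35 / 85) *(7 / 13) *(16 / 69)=0.01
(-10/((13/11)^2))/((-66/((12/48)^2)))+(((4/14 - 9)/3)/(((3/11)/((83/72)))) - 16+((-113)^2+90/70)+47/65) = 13954826771/1095120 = 12742.74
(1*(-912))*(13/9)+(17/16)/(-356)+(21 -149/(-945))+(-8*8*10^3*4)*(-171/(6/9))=353443949113279/5382720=65662703.82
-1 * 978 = -978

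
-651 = -651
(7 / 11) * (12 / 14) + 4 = 50 / 11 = 4.55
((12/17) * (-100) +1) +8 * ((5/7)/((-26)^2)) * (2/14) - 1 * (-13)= -7966152/140777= -56.59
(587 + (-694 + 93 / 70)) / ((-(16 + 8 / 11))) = 81367 / 12880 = 6.32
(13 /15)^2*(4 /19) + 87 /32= 2.88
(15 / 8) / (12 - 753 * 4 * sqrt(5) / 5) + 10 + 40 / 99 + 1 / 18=2087432981 / 199571328 - 1255 * sqrt(5) / 2015872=10.46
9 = 9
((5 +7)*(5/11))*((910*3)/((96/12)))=20475/11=1861.36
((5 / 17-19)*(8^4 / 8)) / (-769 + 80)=3072 / 221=13.90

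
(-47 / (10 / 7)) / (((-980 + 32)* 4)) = 329 / 37920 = 0.01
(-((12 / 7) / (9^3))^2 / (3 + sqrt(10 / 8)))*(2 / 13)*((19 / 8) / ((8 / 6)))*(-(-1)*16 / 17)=-1216 / 2202521139 + 608*sqrt(5) / 6607563417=-0.00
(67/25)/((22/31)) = 2077/550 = 3.78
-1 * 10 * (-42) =420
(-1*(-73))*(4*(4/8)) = 146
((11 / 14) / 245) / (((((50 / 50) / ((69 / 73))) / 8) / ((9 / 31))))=27324 / 3881045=0.01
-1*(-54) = 54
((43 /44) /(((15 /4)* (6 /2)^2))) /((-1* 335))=-43 /497475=-0.00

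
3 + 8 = 11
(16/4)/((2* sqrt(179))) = 2* sqrt(179)/179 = 0.15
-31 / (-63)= 31 / 63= 0.49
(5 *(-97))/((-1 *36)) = 485/36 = 13.47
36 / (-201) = -12 / 67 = -0.18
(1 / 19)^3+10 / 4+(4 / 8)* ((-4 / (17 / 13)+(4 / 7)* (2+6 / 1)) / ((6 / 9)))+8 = 18992809 / 1632442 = 11.63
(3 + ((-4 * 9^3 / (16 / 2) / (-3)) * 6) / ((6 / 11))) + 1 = 2681 / 2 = 1340.50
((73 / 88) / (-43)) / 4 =-73 / 15136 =-0.00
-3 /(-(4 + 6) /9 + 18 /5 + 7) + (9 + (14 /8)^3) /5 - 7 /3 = 91159 /409920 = 0.22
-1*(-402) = 402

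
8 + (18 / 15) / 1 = 46 / 5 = 9.20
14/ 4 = 7/ 2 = 3.50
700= 700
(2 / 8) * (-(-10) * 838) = 2095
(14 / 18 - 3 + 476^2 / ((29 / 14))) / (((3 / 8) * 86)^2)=456767936 / 4343301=105.17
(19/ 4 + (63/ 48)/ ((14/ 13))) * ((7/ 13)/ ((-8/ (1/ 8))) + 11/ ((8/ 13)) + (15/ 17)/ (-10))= 48028287/ 452608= 106.11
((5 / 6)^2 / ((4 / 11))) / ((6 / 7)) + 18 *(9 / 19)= 176543 / 16416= 10.75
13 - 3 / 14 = 179 / 14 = 12.79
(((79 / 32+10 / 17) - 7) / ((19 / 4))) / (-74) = 2145 / 191216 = 0.01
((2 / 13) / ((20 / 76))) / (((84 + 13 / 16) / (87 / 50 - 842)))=-12771952 / 2205125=-5.79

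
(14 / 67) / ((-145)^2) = 14 / 1408675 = 0.00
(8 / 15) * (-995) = -530.67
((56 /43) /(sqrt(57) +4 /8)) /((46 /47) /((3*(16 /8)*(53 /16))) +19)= -836976 /1389527155 +1673952*sqrt(57) /1389527155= 0.01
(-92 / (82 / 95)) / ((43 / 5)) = -21850 / 1763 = -12.39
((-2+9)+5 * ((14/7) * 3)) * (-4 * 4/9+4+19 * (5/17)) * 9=44215/17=2600.88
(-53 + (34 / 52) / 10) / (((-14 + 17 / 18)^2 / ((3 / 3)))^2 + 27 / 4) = -361196172 / 198283098845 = -0.00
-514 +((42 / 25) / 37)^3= -406806832162 / 791453125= -514.00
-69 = -69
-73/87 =-0.84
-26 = -26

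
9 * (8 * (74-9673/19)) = -595224/19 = -31327.58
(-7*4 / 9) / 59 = -28 / 531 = -0.05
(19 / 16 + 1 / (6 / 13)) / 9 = 161 / 432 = 0.37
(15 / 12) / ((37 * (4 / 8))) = 5 / 74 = 0.07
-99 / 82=-1.21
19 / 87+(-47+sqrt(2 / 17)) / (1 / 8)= -32693 / 87+8 * sqrt(34) / 17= -373.04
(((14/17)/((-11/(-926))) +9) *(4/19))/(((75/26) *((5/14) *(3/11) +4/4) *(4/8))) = 3280928/314925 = 10.42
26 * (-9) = -234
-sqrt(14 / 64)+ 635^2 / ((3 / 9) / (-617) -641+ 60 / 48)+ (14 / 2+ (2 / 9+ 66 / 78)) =-344829457228 / 554195421 -sqrt(14) / 8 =-622.68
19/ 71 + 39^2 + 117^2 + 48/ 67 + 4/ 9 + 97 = 655399748/ 42813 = 15308.43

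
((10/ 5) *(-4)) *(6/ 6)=-8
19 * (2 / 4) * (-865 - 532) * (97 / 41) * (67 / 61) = -34486.80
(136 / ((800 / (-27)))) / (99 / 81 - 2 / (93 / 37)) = -7533 / 700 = -10.76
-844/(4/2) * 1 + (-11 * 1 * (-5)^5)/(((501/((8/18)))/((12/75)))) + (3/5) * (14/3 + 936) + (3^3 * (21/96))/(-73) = 7752212083/52665120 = 147.20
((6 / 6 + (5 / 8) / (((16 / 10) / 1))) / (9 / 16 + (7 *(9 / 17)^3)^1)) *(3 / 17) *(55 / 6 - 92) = -12783337 / 1006920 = -12.70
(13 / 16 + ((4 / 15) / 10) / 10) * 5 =4891 / 1200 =4.08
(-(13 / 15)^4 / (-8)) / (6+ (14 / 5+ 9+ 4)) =28561 / 8829000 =0.00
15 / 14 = 1.07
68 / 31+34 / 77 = 2.64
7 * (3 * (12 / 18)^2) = 28 / 3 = 9.33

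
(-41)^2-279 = 1402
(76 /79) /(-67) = -76 /5293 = -0.01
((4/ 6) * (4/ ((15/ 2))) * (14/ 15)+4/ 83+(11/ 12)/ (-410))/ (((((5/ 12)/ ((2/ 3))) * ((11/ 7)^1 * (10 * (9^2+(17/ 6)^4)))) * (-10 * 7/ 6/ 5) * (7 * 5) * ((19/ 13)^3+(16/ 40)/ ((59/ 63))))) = -9256447907928/ 10144012860101016875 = -0.00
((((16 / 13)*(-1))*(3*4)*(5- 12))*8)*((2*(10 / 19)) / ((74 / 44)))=4730880 / 9139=517.66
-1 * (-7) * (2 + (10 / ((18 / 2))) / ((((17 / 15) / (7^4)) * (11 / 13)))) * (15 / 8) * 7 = 95658535 / 374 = 255771.48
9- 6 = 3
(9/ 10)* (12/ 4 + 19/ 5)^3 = 176868/ 625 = 282.99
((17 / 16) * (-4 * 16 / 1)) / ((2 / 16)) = -544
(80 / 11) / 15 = 16 / 33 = 0.48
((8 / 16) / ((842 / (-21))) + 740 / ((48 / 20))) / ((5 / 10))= 1557637 / 2526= 616.64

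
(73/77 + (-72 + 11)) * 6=-27744/77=-360.31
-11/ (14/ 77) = -121/ 2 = -60.50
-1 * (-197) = 197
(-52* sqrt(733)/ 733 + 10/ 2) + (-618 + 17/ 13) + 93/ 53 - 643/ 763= -321091488/ 525707 - 52* sqrt(733)/ 733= -612.70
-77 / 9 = -8.56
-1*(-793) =793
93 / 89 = 1.04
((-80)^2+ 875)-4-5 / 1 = 7266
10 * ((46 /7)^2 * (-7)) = -21160 /7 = -3022.86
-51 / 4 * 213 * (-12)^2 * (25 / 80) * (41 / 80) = -4008447 / 64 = -62631.98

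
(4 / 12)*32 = 32 / 3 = 10.67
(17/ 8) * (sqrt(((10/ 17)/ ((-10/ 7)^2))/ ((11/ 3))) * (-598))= -2093 * sqrt(5610)/ 440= -356.29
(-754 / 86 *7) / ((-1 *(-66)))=-2639 / 2838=-0.93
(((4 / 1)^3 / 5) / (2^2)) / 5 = 16 / 25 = 0.64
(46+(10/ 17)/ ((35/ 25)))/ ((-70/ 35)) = -2762/ 119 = -23.21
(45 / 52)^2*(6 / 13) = 6075 / 17576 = 0.35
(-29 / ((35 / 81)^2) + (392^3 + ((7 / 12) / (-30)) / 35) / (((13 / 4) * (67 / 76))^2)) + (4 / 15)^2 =12274527222222367 / 1672803405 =7337698.61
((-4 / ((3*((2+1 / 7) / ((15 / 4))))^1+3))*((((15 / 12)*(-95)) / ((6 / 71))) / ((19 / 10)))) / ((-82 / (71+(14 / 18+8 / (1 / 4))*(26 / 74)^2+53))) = -98012065375 / 100021878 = -979.91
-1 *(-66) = 66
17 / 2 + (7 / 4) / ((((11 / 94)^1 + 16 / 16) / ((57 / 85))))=4059 / 425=9.55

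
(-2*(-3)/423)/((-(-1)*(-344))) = -1/24252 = -0.00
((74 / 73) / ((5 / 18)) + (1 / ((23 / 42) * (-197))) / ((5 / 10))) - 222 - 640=-1419583898 / 1653815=-858.37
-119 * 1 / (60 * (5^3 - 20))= -17 / 900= -0.02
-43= -43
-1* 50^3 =-125000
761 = 761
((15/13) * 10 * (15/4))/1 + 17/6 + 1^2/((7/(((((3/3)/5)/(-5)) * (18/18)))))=314611/6825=46.10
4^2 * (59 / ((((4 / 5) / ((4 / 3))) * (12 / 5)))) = 5900 / 9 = 655.56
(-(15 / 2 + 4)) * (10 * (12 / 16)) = -86.25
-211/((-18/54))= 633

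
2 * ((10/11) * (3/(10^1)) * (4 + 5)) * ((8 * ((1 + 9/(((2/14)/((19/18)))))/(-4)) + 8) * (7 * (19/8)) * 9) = -4104513/44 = -93284.39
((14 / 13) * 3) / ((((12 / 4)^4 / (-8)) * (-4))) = 28 / 351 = 0.08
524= 524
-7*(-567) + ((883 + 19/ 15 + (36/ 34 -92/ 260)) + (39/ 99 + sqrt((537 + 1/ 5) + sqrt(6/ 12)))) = sqrt(50*sqrt(2) + 53720)/ 10 + 177014441/ 36465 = 4877.56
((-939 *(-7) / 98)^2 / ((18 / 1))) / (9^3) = 97969 / 285768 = 0.34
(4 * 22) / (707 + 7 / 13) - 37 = -169591 / 4599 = -36.88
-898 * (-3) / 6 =449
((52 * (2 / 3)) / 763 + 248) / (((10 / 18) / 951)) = 1619864928 / 3815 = 424604.18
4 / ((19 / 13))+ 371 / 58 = 10065 / 1102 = 9.13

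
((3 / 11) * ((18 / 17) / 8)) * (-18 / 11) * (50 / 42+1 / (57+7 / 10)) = -1185435 / 16616446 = -0.07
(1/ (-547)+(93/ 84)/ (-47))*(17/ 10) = -310641/ 7198520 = -0.04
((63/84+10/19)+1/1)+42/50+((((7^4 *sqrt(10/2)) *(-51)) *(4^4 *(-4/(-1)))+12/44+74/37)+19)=509731/20900-125389824 *sqrt(5)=-280380145.76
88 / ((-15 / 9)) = -264 / 5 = -52.80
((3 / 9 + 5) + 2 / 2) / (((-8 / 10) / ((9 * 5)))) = -1425 / 4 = -356.25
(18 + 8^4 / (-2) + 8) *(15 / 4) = -15165 / 2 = -7582.50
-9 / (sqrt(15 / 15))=-9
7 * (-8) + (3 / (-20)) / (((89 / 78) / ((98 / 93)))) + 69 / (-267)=-777996 / 13795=-56.40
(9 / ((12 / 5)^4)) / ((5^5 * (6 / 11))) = 11 / 69120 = 0.00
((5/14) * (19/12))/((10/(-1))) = -19/336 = -0.06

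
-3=-3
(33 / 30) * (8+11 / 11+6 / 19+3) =1287 / 95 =13.55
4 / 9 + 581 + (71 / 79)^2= 32704522 / 56169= 582.25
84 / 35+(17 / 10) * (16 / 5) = 196 / 25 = 7.84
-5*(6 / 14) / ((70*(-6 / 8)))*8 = 16 / 49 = 0.33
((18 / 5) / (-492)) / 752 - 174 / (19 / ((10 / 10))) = -9.16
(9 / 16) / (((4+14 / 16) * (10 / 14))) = 21 / 130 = 0.16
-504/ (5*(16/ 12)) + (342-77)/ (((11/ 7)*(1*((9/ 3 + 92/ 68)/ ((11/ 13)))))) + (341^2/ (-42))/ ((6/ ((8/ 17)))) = -259.96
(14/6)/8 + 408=9799/24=408.29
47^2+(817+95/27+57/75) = 2045438/675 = 3030.28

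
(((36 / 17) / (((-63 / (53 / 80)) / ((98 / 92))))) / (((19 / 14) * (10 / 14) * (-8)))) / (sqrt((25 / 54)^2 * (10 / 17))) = 490833 * sqrt(170) / 742900000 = 0.01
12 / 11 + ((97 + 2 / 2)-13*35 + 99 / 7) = -26316 / 77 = -341.77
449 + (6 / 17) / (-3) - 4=7563 / 17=444.88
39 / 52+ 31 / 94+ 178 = 33667 / 188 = 179.08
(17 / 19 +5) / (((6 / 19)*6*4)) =7 / 9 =0.78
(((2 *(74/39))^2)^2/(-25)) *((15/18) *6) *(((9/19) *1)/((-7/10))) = 959570432/34187517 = 28.07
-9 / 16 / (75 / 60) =-9 / 20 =-0.45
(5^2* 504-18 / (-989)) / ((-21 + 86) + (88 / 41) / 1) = 510918138 / 2722717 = 187.65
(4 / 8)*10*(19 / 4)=23.75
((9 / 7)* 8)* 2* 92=13248 / 7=1892.57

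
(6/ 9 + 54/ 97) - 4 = -808/ 291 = -2.78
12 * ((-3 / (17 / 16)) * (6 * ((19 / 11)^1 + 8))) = -369792 / 187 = -1977.50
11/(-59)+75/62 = 3743/3658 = 1.02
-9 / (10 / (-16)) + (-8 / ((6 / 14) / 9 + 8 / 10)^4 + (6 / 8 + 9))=10856402403 / 1254844820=8.65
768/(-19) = -768/19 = -40.42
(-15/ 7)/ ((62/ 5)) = -0.17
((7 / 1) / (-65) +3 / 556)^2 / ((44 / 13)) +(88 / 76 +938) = 939.16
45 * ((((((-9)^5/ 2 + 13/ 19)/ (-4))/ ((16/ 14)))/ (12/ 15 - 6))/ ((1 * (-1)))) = 1767000375/ 31616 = 55889.43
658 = 658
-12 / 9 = -4 / 3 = -1.33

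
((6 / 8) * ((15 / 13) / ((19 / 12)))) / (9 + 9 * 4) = 3 / 247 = 0.01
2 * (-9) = -18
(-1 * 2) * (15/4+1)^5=-2476099/512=-4836.13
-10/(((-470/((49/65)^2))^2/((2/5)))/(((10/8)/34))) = -5764801/26813780825000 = -0.00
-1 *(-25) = 25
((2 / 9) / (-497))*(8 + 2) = -20 / 4473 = -0.00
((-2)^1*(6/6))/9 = -2/9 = -0.22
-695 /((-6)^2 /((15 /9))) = -32.18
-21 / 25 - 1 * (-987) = 24654 / 25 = 986.16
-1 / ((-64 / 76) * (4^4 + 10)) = 1 / 224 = 0.00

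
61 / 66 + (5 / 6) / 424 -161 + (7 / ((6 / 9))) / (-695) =-3113549807 / 19448880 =-160.09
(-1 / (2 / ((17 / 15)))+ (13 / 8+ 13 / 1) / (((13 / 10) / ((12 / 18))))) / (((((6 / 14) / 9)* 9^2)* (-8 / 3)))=-91 / 135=-0.67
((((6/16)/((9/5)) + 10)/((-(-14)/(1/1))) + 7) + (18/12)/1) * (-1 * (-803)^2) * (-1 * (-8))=-285650387/6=-47608397.83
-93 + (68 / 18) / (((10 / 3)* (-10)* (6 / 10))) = -8387 / 90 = -93.19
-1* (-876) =876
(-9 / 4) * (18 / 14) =-81 / 28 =-2.89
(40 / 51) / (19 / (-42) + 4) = 560 / 2533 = 0.22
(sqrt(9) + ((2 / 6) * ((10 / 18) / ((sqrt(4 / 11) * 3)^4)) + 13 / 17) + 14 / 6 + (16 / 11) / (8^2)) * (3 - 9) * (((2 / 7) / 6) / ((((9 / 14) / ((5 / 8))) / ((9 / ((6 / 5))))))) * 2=-1004109875 / 39261024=-25.58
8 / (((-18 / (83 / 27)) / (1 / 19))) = -332 / 4617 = -0.07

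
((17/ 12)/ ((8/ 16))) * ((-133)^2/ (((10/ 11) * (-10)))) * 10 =-55130.72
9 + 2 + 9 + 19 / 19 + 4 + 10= 35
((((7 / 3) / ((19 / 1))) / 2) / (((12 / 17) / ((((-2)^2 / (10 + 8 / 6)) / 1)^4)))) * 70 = 8820 / 93347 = 0.09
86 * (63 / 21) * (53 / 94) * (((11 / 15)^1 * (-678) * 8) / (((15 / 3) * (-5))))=135974256 / 5875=23144.55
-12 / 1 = -12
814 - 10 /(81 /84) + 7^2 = 23021 /27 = 852.63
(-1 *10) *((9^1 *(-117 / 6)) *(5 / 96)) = 91.41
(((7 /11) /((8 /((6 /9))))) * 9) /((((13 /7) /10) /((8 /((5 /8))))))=4704 /143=32.90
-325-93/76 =-24793/76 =-326.22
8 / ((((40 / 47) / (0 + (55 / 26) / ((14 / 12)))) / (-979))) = -1518429 / 91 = -16686.03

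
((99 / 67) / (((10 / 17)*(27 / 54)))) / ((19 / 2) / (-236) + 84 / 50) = 361080 / 117853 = 3.06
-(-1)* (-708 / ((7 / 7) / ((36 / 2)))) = -12744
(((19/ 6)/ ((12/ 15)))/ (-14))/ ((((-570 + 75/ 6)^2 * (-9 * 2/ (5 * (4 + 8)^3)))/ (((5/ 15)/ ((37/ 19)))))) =0.00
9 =9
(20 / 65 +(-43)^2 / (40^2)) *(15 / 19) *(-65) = -91311 / 1216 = -75.09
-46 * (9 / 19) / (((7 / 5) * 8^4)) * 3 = -3105 / 272384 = -0.01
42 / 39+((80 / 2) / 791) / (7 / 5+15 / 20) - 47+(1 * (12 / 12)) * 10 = -15873671 / 442169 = -35.90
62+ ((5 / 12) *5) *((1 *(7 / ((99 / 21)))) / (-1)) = 23327 / 396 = 58.91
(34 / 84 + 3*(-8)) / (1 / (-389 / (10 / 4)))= 385499 / 105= 3671.42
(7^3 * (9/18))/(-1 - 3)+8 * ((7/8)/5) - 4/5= -1691/40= -42.28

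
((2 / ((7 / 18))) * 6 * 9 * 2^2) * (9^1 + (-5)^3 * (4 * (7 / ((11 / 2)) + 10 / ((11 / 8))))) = -4736391.90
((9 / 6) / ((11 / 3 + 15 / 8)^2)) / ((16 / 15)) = 810 / 17689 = 0.05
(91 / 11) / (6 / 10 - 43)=-455 / 2332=-0.20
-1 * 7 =-7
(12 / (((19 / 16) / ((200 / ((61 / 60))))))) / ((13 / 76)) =9216000 / 793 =11621.69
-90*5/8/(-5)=45/4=11.25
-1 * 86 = -86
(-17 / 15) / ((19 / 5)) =-17 / 57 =-0.30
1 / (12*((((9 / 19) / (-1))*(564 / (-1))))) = 19 / 60912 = 0.00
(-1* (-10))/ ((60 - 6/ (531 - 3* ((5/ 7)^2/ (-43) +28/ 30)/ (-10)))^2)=3132637877620729/ 1127325132459303840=0.00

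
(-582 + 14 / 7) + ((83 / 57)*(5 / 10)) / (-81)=-5355803 / 9234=-580.01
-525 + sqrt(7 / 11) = -524.20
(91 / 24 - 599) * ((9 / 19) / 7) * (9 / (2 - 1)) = -385695 / 1064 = -362.50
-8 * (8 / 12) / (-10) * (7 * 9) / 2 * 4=336 / 5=67.20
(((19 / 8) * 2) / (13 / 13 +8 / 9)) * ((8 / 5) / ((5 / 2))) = 684 / 425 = 1.61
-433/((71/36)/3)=-46764/71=-658.65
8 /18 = 4 /9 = 0.44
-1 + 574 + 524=1097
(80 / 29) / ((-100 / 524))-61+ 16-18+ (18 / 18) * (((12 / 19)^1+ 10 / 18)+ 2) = -1841476 / 24795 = -74.27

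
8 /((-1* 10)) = -4 /5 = -0.80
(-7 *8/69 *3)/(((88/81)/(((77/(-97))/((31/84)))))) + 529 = 36919565/69161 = 533.82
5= 5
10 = 10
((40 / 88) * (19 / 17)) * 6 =3.05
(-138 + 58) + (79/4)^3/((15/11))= 5346629/960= 5569.41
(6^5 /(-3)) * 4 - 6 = -10374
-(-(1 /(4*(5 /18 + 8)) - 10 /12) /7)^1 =-359 /3129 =-0.11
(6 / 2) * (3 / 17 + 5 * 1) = 264 / 17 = 15.53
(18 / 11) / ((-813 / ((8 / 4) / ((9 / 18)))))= -24 / 2981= -0.01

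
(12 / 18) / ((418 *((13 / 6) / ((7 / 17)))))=14 / 46189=0.00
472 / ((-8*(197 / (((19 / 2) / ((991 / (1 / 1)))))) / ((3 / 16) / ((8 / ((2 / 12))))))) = -1121 / 99956224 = -0.00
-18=-18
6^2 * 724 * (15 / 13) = 390960 / 13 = 30073.85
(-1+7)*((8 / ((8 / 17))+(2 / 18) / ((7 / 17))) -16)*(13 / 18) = 1040 / 189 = 5.50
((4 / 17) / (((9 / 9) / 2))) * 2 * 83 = 78.12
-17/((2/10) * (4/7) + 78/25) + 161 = 88151/566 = 155.74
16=16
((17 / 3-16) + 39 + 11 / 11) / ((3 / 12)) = 356 / 3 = 118.67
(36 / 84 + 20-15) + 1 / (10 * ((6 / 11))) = 2357 / 420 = 5.61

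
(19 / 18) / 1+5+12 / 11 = 7.15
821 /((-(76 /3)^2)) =-7389 /5776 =-1.28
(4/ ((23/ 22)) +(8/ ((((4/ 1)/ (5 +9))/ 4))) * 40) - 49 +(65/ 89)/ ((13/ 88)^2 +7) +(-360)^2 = 14919390405233/ 111309719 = 134034.93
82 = 82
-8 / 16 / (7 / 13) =-13 / 14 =-0.93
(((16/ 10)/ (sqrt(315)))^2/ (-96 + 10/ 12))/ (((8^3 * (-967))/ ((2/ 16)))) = 1/ 46381188000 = 0.00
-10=-10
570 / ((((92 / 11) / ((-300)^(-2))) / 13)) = 2717 / 276000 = 0.01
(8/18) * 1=4/9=0.44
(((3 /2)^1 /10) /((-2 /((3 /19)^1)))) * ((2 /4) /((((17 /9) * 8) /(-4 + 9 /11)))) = 567 /454784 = 0.00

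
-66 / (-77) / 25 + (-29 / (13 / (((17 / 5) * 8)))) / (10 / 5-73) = 143578 / 161525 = 0.89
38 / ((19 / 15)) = 30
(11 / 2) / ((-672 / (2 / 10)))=-11 / 6720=-0.00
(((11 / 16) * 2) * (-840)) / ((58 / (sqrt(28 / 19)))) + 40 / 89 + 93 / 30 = 3159 / 890 - 1155 * sqrt(133) / 551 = -20.62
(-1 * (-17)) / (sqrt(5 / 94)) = 17 * sqrt(470) / 5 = 73.71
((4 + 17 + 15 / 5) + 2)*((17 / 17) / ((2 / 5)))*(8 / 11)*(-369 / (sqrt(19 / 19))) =-191880 / 11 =-17443.64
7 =7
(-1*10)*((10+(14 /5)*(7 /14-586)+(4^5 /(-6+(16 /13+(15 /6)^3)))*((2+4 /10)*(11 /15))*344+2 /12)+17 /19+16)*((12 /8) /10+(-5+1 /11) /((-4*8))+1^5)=-204821318605753 /283153200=-723358.66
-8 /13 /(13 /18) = -144 /169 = -0.85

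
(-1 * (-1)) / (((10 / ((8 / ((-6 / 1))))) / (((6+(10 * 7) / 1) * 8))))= -81.07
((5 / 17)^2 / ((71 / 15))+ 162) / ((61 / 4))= 13297812 / 1251659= 10.62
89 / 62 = 1.44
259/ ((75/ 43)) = 11137/ 75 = 148.49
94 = 94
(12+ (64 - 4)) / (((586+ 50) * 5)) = 6 / 265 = 0.02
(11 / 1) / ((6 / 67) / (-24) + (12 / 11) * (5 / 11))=22.35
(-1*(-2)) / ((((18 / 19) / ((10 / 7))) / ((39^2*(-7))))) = -32110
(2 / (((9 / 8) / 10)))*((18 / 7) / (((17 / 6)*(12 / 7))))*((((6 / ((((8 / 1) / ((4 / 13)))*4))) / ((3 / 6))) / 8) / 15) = 2 / 221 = 0.01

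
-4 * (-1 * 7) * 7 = 196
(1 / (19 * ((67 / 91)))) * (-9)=-819 / 1273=-0.64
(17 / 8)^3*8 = 4913 / 64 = 76.77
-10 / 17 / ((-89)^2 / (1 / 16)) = -5 / 1077256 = -0.00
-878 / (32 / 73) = -32047 / 16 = -2002.94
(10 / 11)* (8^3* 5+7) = 25670 / 11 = 2333.64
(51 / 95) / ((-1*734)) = -51 / 69730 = -0.00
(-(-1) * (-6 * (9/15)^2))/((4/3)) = -1.62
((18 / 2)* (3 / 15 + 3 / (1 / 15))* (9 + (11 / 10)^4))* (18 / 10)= 957779073 / 125000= 7662.23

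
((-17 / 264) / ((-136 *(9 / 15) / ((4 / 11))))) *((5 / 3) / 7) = 25 / 365904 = 0.00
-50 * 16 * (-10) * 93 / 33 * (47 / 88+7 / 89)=13814.56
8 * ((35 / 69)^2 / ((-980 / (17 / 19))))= -170 / 90459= -0.00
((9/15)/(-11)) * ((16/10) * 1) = -24/275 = -0.09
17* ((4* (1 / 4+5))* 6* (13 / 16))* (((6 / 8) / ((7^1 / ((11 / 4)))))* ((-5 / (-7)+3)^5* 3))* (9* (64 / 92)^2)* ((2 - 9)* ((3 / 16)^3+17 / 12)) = -47189477.17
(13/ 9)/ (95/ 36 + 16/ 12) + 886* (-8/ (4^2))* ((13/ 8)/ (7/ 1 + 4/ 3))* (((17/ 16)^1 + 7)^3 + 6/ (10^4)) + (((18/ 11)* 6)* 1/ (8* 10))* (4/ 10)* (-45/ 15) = -254981451091567/ 5632000000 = -45273.70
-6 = -6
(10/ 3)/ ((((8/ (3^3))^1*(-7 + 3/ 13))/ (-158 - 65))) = 130455/ 352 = 370.61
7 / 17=0.41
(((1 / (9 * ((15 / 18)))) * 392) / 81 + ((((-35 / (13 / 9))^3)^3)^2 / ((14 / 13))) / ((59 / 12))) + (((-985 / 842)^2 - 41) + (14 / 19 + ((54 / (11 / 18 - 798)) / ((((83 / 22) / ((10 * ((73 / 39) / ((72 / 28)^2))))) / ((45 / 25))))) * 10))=15581814065411004982251538023941693360129622940237451007213157 / 9950933867136490378531854242235818820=1565864498092064301745134.00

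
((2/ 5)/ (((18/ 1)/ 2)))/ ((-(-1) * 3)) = 2/ 135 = 0.01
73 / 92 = 0.79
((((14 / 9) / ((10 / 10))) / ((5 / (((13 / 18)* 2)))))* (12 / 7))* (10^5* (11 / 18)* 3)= 11440000 / 81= 141234.57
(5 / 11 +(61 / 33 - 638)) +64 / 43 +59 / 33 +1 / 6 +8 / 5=-8948981 / 14190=-630.65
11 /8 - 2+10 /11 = 25 /88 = 0.28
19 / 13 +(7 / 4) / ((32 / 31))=5253 / 1664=3.16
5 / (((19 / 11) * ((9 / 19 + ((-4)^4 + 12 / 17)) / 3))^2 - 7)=1573605 / 6898255714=0.00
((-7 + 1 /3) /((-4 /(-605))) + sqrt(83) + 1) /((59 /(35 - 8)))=-27198 /59 + 27 * sqrt(83) /59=-456.81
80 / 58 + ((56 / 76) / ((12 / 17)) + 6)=27847 / 3306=8.42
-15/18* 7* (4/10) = -7/3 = -2.33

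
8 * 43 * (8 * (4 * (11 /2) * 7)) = 423808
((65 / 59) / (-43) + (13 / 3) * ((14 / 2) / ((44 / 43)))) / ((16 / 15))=49593505 / 1786048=27.77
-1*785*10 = -7850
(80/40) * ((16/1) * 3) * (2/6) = 32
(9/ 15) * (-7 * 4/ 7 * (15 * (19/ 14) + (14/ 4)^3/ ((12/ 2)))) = -66.01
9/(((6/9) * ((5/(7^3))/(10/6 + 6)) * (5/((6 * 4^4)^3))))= 128649504227328/25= 5145980169093.12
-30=-30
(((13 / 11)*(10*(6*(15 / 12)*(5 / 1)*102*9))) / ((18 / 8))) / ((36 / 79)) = 4364750 / 11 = 396795.45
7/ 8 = 0.88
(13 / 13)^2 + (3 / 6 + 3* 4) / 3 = 31 / 6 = 5.17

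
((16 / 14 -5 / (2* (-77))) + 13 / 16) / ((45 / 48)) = 2449 / 1155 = 2.12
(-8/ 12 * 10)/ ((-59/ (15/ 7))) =100/ 413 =0.24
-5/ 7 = -0.71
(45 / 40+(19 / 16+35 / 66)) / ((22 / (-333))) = -166611 / 3872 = -43.03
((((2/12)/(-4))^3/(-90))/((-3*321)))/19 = -1/22764395520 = -0.00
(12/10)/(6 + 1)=6/35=0.17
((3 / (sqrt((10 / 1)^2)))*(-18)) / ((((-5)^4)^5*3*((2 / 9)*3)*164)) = -27 / 156402587890625000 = -0.00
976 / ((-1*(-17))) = 976 / 17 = 57.41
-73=-73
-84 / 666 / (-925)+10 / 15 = 68464 / 102675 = 0.67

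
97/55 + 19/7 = 1724/385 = 4.48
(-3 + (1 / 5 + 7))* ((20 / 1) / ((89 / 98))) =8232 / 89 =92.49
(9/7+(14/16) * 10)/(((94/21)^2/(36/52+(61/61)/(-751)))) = 59712219/172531736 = 0.35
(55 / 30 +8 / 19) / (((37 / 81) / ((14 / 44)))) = 48573 / 30932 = 1.57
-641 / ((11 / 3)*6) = -641 / 22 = -29.14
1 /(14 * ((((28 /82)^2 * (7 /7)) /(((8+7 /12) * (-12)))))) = -173143 /2744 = -63.10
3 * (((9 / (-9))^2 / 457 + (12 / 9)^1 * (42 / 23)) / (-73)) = -76845 / 767303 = -0.10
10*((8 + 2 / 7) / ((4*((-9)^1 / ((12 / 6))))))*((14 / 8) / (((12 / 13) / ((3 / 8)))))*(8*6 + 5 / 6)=-552305 / 3456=-159.81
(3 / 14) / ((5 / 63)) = 27 / 10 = 2.70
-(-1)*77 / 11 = 7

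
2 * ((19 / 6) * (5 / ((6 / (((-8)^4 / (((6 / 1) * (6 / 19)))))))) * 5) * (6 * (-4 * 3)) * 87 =-1072025600 / 3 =-357341866.67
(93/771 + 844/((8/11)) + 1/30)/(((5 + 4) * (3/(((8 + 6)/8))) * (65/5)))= 31320247/5412420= 5.79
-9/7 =-1.29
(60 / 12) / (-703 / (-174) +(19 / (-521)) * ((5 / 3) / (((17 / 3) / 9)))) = 7705590 / 6077701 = 1.27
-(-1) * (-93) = -93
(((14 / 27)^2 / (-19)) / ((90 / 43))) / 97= -4214 / 60459615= -0.00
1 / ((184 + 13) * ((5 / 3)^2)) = 9 / 4925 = 0.00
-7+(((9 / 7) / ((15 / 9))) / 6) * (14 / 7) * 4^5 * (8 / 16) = 4363 / 35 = 124.66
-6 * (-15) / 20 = 9 / 2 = 4.50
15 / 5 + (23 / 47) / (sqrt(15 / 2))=23 * sqrt(30) / 705 + 3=3.18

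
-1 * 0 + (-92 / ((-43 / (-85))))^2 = 61152400 / 1849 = 33073.23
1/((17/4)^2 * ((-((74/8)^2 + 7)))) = -256/428009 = -0.00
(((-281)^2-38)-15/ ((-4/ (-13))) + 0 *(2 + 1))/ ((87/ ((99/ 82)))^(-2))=446024734337/ 1089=409572758.80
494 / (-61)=-494 / 61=-8.10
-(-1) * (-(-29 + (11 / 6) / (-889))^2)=-841.12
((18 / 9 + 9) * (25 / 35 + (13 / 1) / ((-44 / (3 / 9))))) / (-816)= -569 / 68544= -0.01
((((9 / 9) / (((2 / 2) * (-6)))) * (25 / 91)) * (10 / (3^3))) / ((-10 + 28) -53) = 25 / 51597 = 0.00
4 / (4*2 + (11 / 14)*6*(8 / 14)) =49 / 131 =0.37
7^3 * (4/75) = 1372/75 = 18.29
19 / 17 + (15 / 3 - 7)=-15 / 17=-0.88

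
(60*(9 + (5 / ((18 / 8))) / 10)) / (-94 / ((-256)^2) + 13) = 54394880 / 1277811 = 42.57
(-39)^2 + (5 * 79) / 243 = 369998 / 243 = 1522.63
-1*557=-557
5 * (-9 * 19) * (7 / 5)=-1197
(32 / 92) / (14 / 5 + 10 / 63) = 630 / 5359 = 0.12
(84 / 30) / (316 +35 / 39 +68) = 546 / 75055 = 0.01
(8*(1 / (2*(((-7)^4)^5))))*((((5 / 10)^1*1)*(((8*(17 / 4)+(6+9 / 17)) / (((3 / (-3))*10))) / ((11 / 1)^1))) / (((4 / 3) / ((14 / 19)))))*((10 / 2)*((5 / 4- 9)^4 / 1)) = -1908917907 / 20736140591938957864448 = -0.00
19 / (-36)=-19 / 36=-0.53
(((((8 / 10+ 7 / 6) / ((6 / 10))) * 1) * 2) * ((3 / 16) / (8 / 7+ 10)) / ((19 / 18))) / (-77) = -59 / 43472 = -0.00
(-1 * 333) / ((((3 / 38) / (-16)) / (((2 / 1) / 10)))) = 67488 / 5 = 13497.60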